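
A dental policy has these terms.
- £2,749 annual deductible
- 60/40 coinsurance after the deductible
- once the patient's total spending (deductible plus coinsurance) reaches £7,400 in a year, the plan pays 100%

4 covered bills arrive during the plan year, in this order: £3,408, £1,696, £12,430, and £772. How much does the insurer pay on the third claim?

Claim 1 (£3,408): £2,749 to deductible, leaving £659; patient's 40% is £263.60. Cost to patient: £3,012.60. OOP to date £3,012.60. Plan pays £3,408 − £3,012.60 = £395.40.
Claim 2 (£1,696): deductible met; 40% of £1,696 = £678.40. Patient owes £678.40 (running OOP £3,691). Plan pays £1,696 − £678.40 = £1,017.60.
Claim 3 (£12,430): deductible met; 40% of £12,430 = £4,972. OOP would hit £8,663 > £7,400, so the cap limits the patient to £7,400 − £3,691 = £3,709. Insurer: £12,430 − £3,709 = £8,721.

£8,721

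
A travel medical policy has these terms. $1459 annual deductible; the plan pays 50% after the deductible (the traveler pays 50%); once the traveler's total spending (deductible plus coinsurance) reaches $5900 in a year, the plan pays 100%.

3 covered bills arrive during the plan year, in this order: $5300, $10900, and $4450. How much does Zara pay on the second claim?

$2520.50

#1 ($5300): $1459 to deductible, leaving $3841; traveler's 50% is $1920.50. Cost to traveler: $3379.50. OOP to date $3379.50.
#2 ($10900): deductible met; 50% of $10900 = $5450. Adding that to $3379.50 gives $8829.50, past the $5900 cap; traveler pays only $5900 − $3379.50 = $2520.50.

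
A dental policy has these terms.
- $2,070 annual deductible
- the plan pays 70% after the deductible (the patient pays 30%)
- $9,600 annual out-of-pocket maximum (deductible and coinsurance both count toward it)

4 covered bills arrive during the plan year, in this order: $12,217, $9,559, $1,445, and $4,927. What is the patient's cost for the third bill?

$433.50

Claim 1 — $12,217: $2,070 finishes the deductible; $10,147 goes to coinsurance; patient's 30% is $3,044.10. Patient pays $5,114.10; OOP now $5,114.10.
Claim 2 — $9,559: deductible already satisfied, so patient's share is 30% × $9,559 = $2,867.70. Cost to patient: $2,867.70. OOP to date $7,981.80.
Claim 3 — $1,445: deductible already satisfied, so patient's share is 30% × $1,445 = $433.50. Patient pays $433.50; OOP now $8,415.30.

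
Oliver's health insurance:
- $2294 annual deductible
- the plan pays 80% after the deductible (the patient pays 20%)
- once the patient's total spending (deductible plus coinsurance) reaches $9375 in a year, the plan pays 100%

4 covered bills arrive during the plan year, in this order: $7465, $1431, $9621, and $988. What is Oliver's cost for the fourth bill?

Bill 1, $7465: deductible takes $2294, $5171 remains; patient's 20% is $1034.20. Patient owes $3328.20 (running OOP $3328.20).
Bill 2, $1431: deductible already satisfied, so patient's share is 20% × $1431 = $286.20. Cost to patient: $286.20. OOP to date $3614.40.
Bill 3, $9621: deductible already satisfied, so patient's share is 20% × $9621 = $1924.20. Patient owes $1924.20 (running OOP $5538.60).
Bill 4, $988: deductible met; 20% of $988 = $197.60. Patient owes $197.60 (running OOP $5736.20).

$197.60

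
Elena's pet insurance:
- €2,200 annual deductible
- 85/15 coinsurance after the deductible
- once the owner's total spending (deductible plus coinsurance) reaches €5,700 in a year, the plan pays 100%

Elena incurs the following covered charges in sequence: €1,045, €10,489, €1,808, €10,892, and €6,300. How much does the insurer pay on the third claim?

#1 (€1,045): all of it applies to the deductible. Owner pays €1,045; OOP now €1,045. Insurer: €1,045 − €1,045 = €0.
#2 (€10,489): €1,155 to deductible, leaving €9,334; 15% of €9,334 = €1,400.10. Cost to owner: €2,555.10. OOP to date €3,600.10. Insurer: €10,489 − €2,555.10 = €7,933.90.
#3 (€1,808): deductible already satisfied, so owner's share is 15% × €1,808 = €271.20. Cost to owner: €271.20. OOP to date €3,871.30. Plan pays €1,808 − €271.20 = €1,536.80.

€1,536.80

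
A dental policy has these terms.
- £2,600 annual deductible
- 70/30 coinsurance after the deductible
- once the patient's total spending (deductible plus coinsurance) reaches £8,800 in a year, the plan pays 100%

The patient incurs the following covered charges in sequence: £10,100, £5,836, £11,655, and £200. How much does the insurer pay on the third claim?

£9,455.80

#1 (£10,100): deductible takes £2,600, £7,500 remains; patient's 30% is £2,250. Cost to patient: £4,850. OOP to date £4,850. Insurer: £10,100 − £4,850 = £5,250.
#2 (£5,836): 30% coinsurance on £5,836 = £1,750.80. Patient pays £1,750.80; OOP now £6,600.80. Plan pays £5,836 − £1,750.80 = £4,085.20.
#3 (£11,655): 30% coinsurance on £11,655 = £3,496.50. OOP would hit £10,097.30 > £8,800, so the cap limits the patient to £8,800 − £6,600.80 = £2,199.20. Insurer: £11,655 − £2,199.20 = £9,455.80.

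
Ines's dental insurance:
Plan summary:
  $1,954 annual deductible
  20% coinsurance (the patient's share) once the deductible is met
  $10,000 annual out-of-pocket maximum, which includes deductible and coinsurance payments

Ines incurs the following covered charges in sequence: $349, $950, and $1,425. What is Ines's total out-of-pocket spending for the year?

$2,108

Bill 1, $349: all of it applies to the deductible. Patient owes $349 (running OOP $349).
Bill 2, $950: entire amount goes to the deductible. Cost to patient: $950. OOP to date $1,299.
Bill 3, $1,425: deductible takes $655, $770 remains; patient's 20% is $154. Cost to patient: $809. OOP to date $2,108.
Summing the patient's payments: $349 + $950 + $809 = $2,108.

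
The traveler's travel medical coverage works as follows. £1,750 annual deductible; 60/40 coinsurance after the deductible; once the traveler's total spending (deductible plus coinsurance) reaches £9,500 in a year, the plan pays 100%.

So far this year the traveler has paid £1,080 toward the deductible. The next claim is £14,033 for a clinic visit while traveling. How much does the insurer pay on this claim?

£1,080 of the £1,750 deductible is already met, leaving £670.
The remaining £13,363 (= £14,033 − £670) moves to coinsurance.
Coinsurance: £13,363 × 40% = £5,345.20.
So the traveler owes £670 + £5,345.20 = £6,015.20 before any cap.
Year-to-date out-of-pocket becomes £1,080 + £6,015.20 = £7,095.20, still under the £9,500 maximum, so no cap applies.
The plan picks up £14,033 − £6,015.20 = £8,017.80.

£8,017.80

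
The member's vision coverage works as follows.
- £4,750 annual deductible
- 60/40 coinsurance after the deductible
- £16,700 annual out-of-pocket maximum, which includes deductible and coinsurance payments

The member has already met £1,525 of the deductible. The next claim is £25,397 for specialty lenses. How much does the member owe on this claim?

£12,093.80

Deductible still to meet: £4,750 − £1,525 = £3,225.
The remaining £22,172 (= £25,397 − £3,225) moves to coinsurance.
Coinsurance: £22,172 × 40% = £8,868.80.
That puts the member's cost at £3,225 + £8,868.80 = £12,093.80 before any cap.
Year-to-date out-of-pocket becomes £1,525 + £12,093.80 = £13,618.80, still under the £16,700 maximum, so no cap applies.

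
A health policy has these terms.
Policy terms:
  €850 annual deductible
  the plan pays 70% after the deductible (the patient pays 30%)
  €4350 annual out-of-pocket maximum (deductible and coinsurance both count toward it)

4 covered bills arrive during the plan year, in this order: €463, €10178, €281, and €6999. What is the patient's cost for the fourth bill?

€478.40

Claim 1 (€463): entire amount goes to the deductible. Cost to patient: €463. OOP to date €463.
Claim 2 (€10178): €387 finishes the deductible; €9791 goes to coinsurance; 30% of €9791 = €2937.30. Patient owes €3324.30 (running OOP €3787.30).
Claim 3 (€281): deductible met; 30% of €281 = €84.30. Patient owes €84.30 (running OOP €3871.60).
Claim 4 (€6999): deductible already satisfied, so patient's share is 30% × €6999 = €2099.70. That would push OOP to €5971.30, over the €4350 cap, so patient pays €4350 − €3871.60 = €478.40.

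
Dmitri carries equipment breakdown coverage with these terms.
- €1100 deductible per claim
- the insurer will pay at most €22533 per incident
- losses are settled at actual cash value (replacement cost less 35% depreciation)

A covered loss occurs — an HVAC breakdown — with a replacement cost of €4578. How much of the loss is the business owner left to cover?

Actual cash value after 35% depreciation: €4578 × 65% = €2975.70.
Less the €1100 deductible: €2975.70 − €1100 = €1875.70.
€1875.70 is within the €22533 limit, so the insurer pays €1875.70.
Out of pocket: €4578 − €1875.70 = €2702.30.

€2702.30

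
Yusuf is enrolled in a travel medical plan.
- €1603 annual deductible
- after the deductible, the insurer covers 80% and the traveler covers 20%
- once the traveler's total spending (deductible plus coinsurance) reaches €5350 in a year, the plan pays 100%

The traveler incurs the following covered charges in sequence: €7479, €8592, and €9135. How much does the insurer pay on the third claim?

€8281.60

Claim 1 (€7479): €1603 finishes the deductible; €5876 goes to coinsurance; 20% of €5876 = €1175.20. Cost to traveler: €2778.20. OOP to date €2778.20. Insurer: €7479 − €2778.20 = €4700.80.
Claim 2 (€8592): 20% coinsurance on €8592 = €1718.40. Traveler owes €1718.40 (running OOP €4496.60). Insurer: €8592 − €1718.40 = €6873.60.
Claim 3 (€9135): deductible already satisfied, so traveler's share is 20% × €9135 = €1827. That would push OOP to €6323.60, over the €5350 cap, so traveler pays €5350 − €4496.60 = €853.40. Plan pays €9135 − €853.40 = €8281.60.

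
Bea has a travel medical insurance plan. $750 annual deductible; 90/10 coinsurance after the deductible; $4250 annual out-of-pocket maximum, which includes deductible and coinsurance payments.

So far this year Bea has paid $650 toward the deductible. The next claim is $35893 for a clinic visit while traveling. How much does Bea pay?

$3600

$650 of the $750 deductible is already met, leaving $100.
After the $100 deductible portion, $35893 − $100 = $35793 is subject to coinsurance.
Traveler's 10% share of $35793 is $3579.30.
Traveler responsibility before any cap: $100 + $3579.30 = $3679.30.
That would bring total out-of-pocket to $4329.30, past the $4250 cap. The traveler is capped at $4250 − $650 = $3600 on this claim.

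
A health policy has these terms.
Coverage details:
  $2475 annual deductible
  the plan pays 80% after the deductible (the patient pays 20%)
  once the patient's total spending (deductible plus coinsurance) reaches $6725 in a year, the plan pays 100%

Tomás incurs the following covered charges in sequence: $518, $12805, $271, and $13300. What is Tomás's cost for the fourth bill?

$2026.20

#1 ($518): all of it applies to the deductible. Patient owes $518 (running OOP $518).
#2 ($12805): deductible takes $1957, $10848 remains; 20% of $10848 = $2169.60. Patient owes $4126.60 (running OOP $4644.60).
#3 ($271): deductible met; 20% of $271 = $54.20. Patient pays $54.20; OOP now $4698.80.
#4 ($13300): deductible already satisfied, so patient's share is 20% × $13300 = $2660. That would push OOP to $7358.80, over the $6725 cap, so patient pays $6725 − $4698.80 = $2026.20.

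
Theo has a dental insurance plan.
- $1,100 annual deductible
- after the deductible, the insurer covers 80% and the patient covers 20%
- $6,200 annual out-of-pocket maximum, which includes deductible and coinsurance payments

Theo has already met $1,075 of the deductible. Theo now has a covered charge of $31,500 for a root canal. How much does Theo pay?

Deductible still to meet: $1,100 − $1,075 = $25.
After the $25 deductible portion, $31,500 − $25 = $31,475 is subject to coinsurance.
20% of $31,475 = $6,295 falls to the patient.
That puts the patient's cost at $25 + $6,295 = $6,320 before any cap.
Year-to-date out-of-pocket would reach $1,075 + $6,320 = $7,395, above the $6,200 maximum, so the patient pays only $6,200 − $1,075 = $5,125.

$5,125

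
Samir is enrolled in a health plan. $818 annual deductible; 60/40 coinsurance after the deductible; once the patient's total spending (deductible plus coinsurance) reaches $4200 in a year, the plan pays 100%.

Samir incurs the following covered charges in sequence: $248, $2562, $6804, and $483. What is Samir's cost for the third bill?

$2585.20

#1 ($248): entire amount goes to the deductible. Patient owes $248 (running OOP $248).
#2 ($2562): $570 to deductible, leaving $1992; patient's 40% is $796.80. Patient pays $1366.80; OOP now $1614.80.
#3 ($6804): deductible met; 40% of $6804 = $2721.60. OOP would hit $4336.40 > $4200, so the cap limits the patient to $4200 − $1614.80 = $2585.20.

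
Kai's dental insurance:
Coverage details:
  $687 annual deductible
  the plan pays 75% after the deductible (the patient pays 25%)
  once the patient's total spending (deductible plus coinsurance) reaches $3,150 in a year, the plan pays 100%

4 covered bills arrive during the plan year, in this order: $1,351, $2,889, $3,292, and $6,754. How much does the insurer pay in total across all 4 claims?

Bill 1, $1,351: deductible takes $687, $664 remains; 25% of $664 = $166. Patient pays $853; OOP now $853. Plan pays $1,351 − $853 = $498.
Bill 2, $2,889: deductible met; 25% of $2,889 = $722.25. Cost to patient: $722.25. OOP to date $1,575.25. Insurer: $2,889 − $722.25 = $2,166.75.
Bill 3, $3,292: 25% coinsurance on $3,292 = $823. Cost to patient: $823. OOP to date $2,398.25. Insurer: $3,292 − $823 = $2,469.
Bill 4, $6,754: 25% coinsurance on $6,754 = $1,688.50. Adding that to $2,398.25 gives $4,086.75, past the $3,150 cap; patient pays only $3,150 − $2,398.25 = $751.75. Insurer: $6,754 − $751.75 = $6,002.25.
Insurer total: $498 + $2,166.75 + $2,469 + $6,002.25 = $11,136.

$11,136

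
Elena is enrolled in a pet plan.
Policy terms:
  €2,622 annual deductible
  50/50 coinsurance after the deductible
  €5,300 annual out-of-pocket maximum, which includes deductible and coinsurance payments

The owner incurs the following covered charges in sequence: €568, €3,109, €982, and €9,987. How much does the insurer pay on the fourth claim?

€8,327.50

Claim 1 (€568): all of it applies to the deductible. Cost to owner: €568. OOP to date €568. Insurer: €568 − €568 = €0.
Claim 2 (€3,109): €2,054 to deductible, leaving €1,055; owner's 50% is €527.50. Owner owes €2,581.50 (running OOP €3,149.50). Insurer: €3,109 − €2,581.50 = €527.50.
Claim 3 (€982): 50% coinsurance on €982 = €491. Owner owes €491 (running OOP €3,640.50). Plan pays €982 − €491 = €491.
Claim 4 (€9,987): 50% coinsurance on €9,987 = €4,993.50. Adding that to €3,640.50 gives €8,634, past the €5,300 cap; owner pays only €5,300 − €3,640.50 = €1,659.50. Insurer: €9,987 − €1,659.50 = €8,327.50.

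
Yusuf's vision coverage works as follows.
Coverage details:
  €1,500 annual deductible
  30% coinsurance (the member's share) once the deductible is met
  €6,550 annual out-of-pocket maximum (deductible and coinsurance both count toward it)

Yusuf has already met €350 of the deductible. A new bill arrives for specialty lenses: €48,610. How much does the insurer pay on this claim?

€350 of the €1,500 deductible is already met, leaving €1,150.
That leaves €48,610 − €1,150 = €47,460 for coinsurance.
Coinsurance: €47,460 × 30% = €14,238.
Member responsibility before any cap: €1,150 + €14,238 = €15,388.
That would bring total out-of-pocket to €15,738, past the €6,550 cap. The member is capped at €6,550 − €350 = €6,200 on this claim.
The plan picks up €48,610 − €6,200 = €42,410.

€42,410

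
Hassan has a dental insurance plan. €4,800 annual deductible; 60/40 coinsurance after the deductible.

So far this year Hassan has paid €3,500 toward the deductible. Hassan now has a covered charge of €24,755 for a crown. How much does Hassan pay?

Deductible still to meet: €4,800 − €3,500 = €1,300.
That leaves €24,755 − €1,300 = €23,455 for coinsurance.
Patient's 40% share of €23,455 is €9,382.
So the patient owes €1,300 + €9,382 = €10,682.

€10,682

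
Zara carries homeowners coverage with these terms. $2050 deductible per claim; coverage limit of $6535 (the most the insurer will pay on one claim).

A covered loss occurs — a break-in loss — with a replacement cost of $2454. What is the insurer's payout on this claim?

Subtract the deductible: $2454 − $2050 = $404.
That's under the $6535 cap, so the insurer reimburses the full $404.

$404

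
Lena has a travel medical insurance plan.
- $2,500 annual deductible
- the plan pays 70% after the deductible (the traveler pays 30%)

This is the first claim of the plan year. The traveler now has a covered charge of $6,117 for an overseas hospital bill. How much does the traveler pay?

Deductible not yet touched, so the first $2,500 of the bill goes to the deductible.
That leaves $6,117 − $2,500 = $3,617 for coinsurance.
30% of $3,617 = $1,085.10 falls to the traveler.
So the traveler owes $2,500 + $1,085.10 = $3,585.10.

$3,585.10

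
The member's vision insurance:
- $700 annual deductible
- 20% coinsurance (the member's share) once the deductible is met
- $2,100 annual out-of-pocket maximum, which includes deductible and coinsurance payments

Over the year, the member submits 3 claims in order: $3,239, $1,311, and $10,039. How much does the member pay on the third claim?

$630

Bill 1, $3,239: $700 to deductible, leaving $2,539; coinsurance $2,539 × 20% = $507.80. Member owes $1,207.80 (running OOP $1,207.80).
Bill 2, $1,311: 20% coinsurance on $1,311 = $262.20. Member owes $262.20 (running OOP $1,470).
Bill 3, $10,039: 20% coinsurance on $10,039 = $2,007.80. OOP would hit $3,477.80 > $2,100, so the cap limits the member to $2,100 − $1,470 = $630.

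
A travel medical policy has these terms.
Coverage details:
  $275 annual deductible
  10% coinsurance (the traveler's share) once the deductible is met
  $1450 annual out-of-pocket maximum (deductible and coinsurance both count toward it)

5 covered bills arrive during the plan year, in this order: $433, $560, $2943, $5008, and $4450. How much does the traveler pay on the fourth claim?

$500.80

Bill 1, $433: $275 to deductible, leaving $158; coinsurance $158 × 10% = $15.80. Traveler owes $290.80 (running OOP $290.80).
Bill 2, $560: 10% coinsurance on $560 = $56. Traveler owes $56 (running OOP $346.80).
Bill 3, $2943: deductible already satisfied, so traveler's share is 10% × $2943 = $294.30. Cost to traveler: $294.30. OOP to date $641.10.
Bill 4, $5008: 10% coinsurance on $5008 = $500.80. Cost to traveler: $500.80. OOP to date $1141.90.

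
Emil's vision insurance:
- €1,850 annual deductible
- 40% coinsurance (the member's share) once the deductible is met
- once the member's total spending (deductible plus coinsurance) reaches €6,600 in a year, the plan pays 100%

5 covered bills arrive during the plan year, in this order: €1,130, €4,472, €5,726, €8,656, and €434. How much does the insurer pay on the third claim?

Claim 1 — €1,130: all of it applies to the deductible. Cost to member: €1,130. OOP to date €1,130. Insurer: €1,130 − €1,130 = €0.
Claim 2 — €4,472: €720 to deductible, leaving €3,752; coinsurance €3,752 × 40% = €1,500.80. Cost to member: €2,220.80. OOP to date €3,350.80. Insurer: €4,472 − €2,220.80 = €2,251.20.
Claim 3 — €5,726: 40% coinsurance on €5,726 = €2,290.40. Member pays €2,290.40; OOP now €5,641.20. Plan pays €5,726 − €2,290.40 = €3,435.60.

€3,435.60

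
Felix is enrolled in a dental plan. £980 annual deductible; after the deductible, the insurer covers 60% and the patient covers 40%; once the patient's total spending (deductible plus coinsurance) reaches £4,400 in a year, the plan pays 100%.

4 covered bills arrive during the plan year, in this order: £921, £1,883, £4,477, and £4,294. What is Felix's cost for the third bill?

£1,790.80

Claim 1 (£921): fully absorbed by the deductible. Patient pays £921; OOP now £921.
Claim 2 (£1,883): £59 finishes the deductible; £1,824 goes to coinsurance; 40% of £1,824 = £729.60. Patient pays £788.60; OOP now £1,709.60.
Claim 3 (£4,477): deductible met; 40% of £4,477 = £1,790.80. Patient pays £1,790.80; OOP now £3,500.40.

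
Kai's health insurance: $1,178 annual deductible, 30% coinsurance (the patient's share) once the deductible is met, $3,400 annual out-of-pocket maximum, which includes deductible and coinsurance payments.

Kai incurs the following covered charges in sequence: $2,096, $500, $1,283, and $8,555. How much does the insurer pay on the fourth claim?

Claim 1 — $2,096: deductible takes $1,178, $918 remains; 30% of $918 = $275.40. Patient owes $1,453.40 (running OOP $1,453.40). Plan pays $2,096 − $1,453.40 = $642.60.
Claim 2 — $500: 30% coinsurance on $500 = $150. Patient owes $150 (running OOP $1,603.40). Insurer: $500 − $150 = $350.
Claim 3 — $1,283: deductible met; 30% of $1,283 = $384.90. Cost to patient: $384.90. OOP to date $1,988.30. Insurer: $1,283 − $384.90 = $898.10.
Claim 4 — $8,555: deductible met; 30% of $8,555 = $2,566.50. That would push OOP to $4,554.80, over the $3,400 cap, so patient pays $3,400 − $1,988.30 = $1,411.70. Plan pays $8,555 − $1,411.70 = $7,143.30.

$7,143.30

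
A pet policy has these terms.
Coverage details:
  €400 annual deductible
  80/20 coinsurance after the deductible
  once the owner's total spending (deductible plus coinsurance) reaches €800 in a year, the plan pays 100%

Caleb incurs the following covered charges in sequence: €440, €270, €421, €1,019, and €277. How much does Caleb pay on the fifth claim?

€50

Claim 1 (€440): €400 finishes the deductible; €40 goes to coinsurance; 20% of €40 = €8. Owner owes €408 (running OOP €408).
Claim 2 (€270): 20% coinsurance on €270 = €54. Owner pays €54; OOP now €462.
Claim 3 (€421): deductible already satisfied, so owner's share is 20% × €421 = €84.20. Cost to owner: €84.20. OOP to date €546.20.
Claim 4 (€1,019): deductible already satisfied, so owner's share is 20% × €1,019 = €203.80. Owner pays €203.80; OOP now €750.
Claim 5 (€277): 20% coinsurance on €277 = €55.40. That would push OOP to €805.40, over the €800 cap, so owner pays €800 − €750 = €50.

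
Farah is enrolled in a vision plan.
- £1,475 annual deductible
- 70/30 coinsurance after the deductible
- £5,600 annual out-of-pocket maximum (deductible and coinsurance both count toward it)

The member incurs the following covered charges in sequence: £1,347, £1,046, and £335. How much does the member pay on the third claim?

#1 (£1,347): entire amount goes to the deductible. Member pays £1,347; OOP now £1,347.
#2 (£1,046): deductible takes £128, £918 remains; member's 30% is £275.40. Member owes £403.40 (running OOP £1,750.40).
#3 (£335): deductible already satisfied, so member's share is 30% × £335 = £100.50. Member owes £100.50 (running OOP £1,850.90).

£100.50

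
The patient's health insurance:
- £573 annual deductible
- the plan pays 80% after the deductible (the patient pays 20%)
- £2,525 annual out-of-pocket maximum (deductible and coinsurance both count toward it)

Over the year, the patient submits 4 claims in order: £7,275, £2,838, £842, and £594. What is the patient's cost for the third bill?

£44

Claim 1 — £7,275: deductible takes £573, £6,702 remains; patient's 20% is £1,340.40. Cost to patient: £1,913.40. OOP to date £1,913.40.
Claim 2 — £2,838: 20% coinsurance on £2,838 = £567.60. Patient pays £567.60; OOP now £2,481.
Claim 3 — £842: deductible met; 20% of £842 = £168.40. That would push OOP to £2,649.40, over the £2,525 cap, so patient pays £2,525 − £2,481 = £44.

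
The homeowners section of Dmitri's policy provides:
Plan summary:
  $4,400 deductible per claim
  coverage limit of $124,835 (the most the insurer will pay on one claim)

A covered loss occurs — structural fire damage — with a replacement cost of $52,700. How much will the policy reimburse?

$48,300

After the deductible, $52,700 − $4,400 = $48,300 remains.
$48,300 is within the $124,835 limit, so the insurer pays $48,300.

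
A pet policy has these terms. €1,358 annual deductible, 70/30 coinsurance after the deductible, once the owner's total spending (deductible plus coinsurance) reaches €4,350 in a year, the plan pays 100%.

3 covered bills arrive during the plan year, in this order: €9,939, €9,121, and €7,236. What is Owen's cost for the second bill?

€417.70

Claim 1 (€9,939): €1,358 finishes the deductible; €8,581 goes to coinsurance; coinsurance €8,581 × 30% = €2,574.30. Owner owes €3,932.30 (running OOP €3,932.30).
Claim 2 (€9,121): deductible already satisfied, so owner's share is 30% × €9,121 = €2,736.30. Adding that to €3,932.30 gives €6,668.60, past the €4,350 cap; owner pays only €4,350 − €3,932.30 = €417.70.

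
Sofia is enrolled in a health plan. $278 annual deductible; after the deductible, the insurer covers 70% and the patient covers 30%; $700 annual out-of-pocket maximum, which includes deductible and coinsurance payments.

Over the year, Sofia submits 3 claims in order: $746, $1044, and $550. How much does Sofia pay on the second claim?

$281.60

#1 ($746): deductible takes $278, $468 remains; coinsurance $468 × 30% = $140.40. Cost to patient: $418.40. OOP to date $418.40.
#2 ($1044): deductible met; 30% of $1044 = $313.20. That would push OOP to $731.60, over the $700 cap, so patient pays $700 − $418.40 = $281.60.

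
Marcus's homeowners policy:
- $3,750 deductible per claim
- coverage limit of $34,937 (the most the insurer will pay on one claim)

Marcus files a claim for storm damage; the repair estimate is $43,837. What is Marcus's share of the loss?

$8,900

After the deductible, $43,837 − $3,750 = $40,087 remains.
The $34,937 per-incident cap binds; insurer pays $34,937.
Homeowner's share is the uncovered remainder: $43,837 − $34,937 = $8,900.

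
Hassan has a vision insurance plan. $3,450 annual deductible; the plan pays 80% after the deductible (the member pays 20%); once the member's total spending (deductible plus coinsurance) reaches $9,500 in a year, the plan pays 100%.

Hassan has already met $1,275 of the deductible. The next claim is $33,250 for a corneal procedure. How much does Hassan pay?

$1,275 of the $3,450 deductible is already met, leaving $2,175.
After the $2,175 deductible portion, $33,250 − $2,175 = $31,075 is subject to coinsurance.
Coinsurance: $31,075 × 20% = $6,215.
Member responsibility before any cap: $2,175 + $6,215 = $8,390.
That would bring total out-of-pocket to $9,665, past the $9,500 cap. The member is capped at $9,500 − $1,275 = $8,225 on this claim.

$8,225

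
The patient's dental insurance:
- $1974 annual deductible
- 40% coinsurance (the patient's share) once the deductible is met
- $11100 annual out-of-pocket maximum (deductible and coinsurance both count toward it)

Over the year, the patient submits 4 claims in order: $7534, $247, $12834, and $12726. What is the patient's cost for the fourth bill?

$1669.60

Bill 1, $7534: deductible takes $1974, $5560 remains; coinsurance $5560 × 40% = $2224. Patient owes $4198 (running OOP $4198).
Bill 2, $247: deductible already satisfied, so patient's share is 40% × $247 = $98.80. Cost to patient: $98.80. OOP to date $4296.80.
Bill 3, $12834: deductible already satisfied, so patient's share is 40% × $12834 = $5133.60. Patient pays $5133.60; OOP now $9430.40.
Bill 4, $12726: deductible already satisfied, so patient's share is 40% × $12726 = $5090.40. Adding that to $9430.40 gives $14520.80, past the $11100 cap; patient pays only $11100 − $9430.40 = $1669.60.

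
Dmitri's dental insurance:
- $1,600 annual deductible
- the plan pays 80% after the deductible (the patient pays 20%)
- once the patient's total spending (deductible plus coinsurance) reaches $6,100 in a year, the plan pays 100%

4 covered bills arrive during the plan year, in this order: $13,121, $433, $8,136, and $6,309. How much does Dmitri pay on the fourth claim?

$482

#1 ($13,121): $1,600 to deductible, leaving $11,521; coinsurance $11,521 × 20% = $2,304.20. Patient owes $3,904.20 (running OOP $3,904.20).
#2 ($433): 20% coinsurance on $433 = $86.60. Patient pays $86.60; OOP now $3,990.80.
#3 ($8,136): 20% coinsurance on $8,136 = $1,627.20. Patient owes $1,627.20 (running OOP $5,618).
#4 ($6,309): deductible already satisfied, so patient's share is 20% × $6,309 = $1,261.80. That would push OOP to $6,879.80, over the $6,100 cap, so patient pays $6,100 − $5,618 = $482.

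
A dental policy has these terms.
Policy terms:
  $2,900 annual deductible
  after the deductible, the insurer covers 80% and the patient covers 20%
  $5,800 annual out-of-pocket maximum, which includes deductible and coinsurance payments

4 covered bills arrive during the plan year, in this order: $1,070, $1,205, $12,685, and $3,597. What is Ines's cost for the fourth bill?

Claim 1 — $1,070: entire amount goes to the deductible. Patient pays $1,070; OOP now $1,070.
Claim 2 — $1,205: entire amount goes to the deductible. Patient owes $1,205 (running OOP $2,275).
Claim 3 — $12,685: $625 finishes the deductible; $12,060 goes to coinsurance; patient's 20% is $2,412. Cost to patient: $3,037. OOP to date $5,312.
Claim 4 — $3,597: deductible met; 20% of $3,597 = $719.40. Adding that to $5,312 gives $6,031.40, past the $5,800 cap; patient pays only $5,800 − $5,312 = $488.

$488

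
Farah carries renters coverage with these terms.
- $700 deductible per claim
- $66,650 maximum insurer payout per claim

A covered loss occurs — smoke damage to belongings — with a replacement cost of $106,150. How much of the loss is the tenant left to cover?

After the deductible, $106,150 − $700 = $105,450 remains.
Since $105,450 > $66,650, the payout is capped at $66,650.
Tenant's share is the uncovered remainder: $106,150 − $66,650 = $39,500.

$39,500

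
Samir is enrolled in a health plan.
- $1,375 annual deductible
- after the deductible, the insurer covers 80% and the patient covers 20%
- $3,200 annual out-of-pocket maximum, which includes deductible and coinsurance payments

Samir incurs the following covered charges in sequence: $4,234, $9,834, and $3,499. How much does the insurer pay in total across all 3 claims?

$14,367

Claim 1 — $4,234: $1,375 to deductible, leaving $2,859; patient's 20% is $571.80. Patient pays $1,946.80; OOP now $1,946.80. Plan pays $4,234 − $1,946.80 = $2,287.20.
Claim 2 — $9,834: deductible already satisfied, so patient's share is 20% × $9,834 = $1,966.80. Adding that to $1,946.80 gives $3,913.60, past the $3,200 cap; patient pays only $3,200 − $1,946.80 = $1,253.20. Insurer: $9,834 − $1,253.20 = $8,580.80.
Claim 3 — $3,499: deductible already satisfied, so patient's share is 20% × $3,499 = $699.80. OOP would hit $3,899.80 > $3,200, so the cap limits the patient to $3,200 − $3,200 = $0. Insurer: $3,499 − $0 = $3,499.
Insurer total = bills − patient's total = $17,567 − $3,200 = $14,367.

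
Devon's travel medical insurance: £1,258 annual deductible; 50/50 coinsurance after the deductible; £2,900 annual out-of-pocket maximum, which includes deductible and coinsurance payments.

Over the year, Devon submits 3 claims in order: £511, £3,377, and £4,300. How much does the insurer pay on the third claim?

£3,973

Bill 1, £511: fully absorbed by the deductible. Traveler owes £511 (running OOP £511). Insurer: £511 − £511 = £0.
Bill 2, £3,377: deductible takes £747, £2,630 remains; traveler's 50% is £1,315. Cost to traveler: £2,062. OOP to date £2,573. Insurer: £3,377 − £2,062 = £1,315.
Bill 3, £4,300: deductible met; 50% of £4,300 = £2,150. OOP would hit £4,723 > £2,900, so the cap limits the traveler to £2,900 − £2,573 = £327. Plan pays £4,300 − £327 = £3,973.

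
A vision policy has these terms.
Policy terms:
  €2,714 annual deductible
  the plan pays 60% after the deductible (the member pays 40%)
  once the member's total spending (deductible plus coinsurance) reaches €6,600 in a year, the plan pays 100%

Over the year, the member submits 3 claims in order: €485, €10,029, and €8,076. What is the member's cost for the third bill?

Claim 1 (€485): entire amount goes to the deductible. Member owes €485 (running OOP €485).
Claim 2 (€10,029): €2,229 to deductible, leaving €7,800; 40% of €7,800 = €3,120. Cost to member: €5,349. OOP to date €5,834.
Claim 3 (€8,076): deductible met; 40% of €8,076 = €3,230.40. That would push OOP to €9,064.40, over the €6,600 cap, so member pays €6,600 − €5,834 = €766.

€766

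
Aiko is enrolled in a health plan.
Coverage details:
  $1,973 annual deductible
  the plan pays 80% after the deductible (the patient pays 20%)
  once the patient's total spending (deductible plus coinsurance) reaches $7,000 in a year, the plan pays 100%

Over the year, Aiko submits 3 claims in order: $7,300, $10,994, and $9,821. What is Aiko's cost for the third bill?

$1,762.80

#1 ($7,300): $1,973 to deductible, leaving $5,327; coinsurance $5,327 × 20% = $1,065.40. Patient owes $3,038.40 (running OOP $3,038.40).
#2 ($10,994): 20% coinsurance on $10,994 = $2,198.80. Cost to patient: $2,198.80. OOP to date $5,237.20.
#3 ($9,821): deductible already satisfied, so patient's share is 20% × $9,821 = $1,964.20. OOP would hit $7,201.40 > $7,000, so the cap limits the patient to $7,000 − $5,237.20 = $1,762.80.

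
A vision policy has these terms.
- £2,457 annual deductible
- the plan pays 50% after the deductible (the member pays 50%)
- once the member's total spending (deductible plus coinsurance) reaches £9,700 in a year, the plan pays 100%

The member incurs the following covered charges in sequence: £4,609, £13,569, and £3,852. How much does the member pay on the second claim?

£6,167

Claim 1 (£4,609): £2,457 to deductible, leaving £2,152; member's 50% is £1,076. Member owes £3,533 (running OOP £3,533).
Claim 2 (£13,569): 50% coinsurance on £13,569 = £6,784.50. That would push OOP to £10,317.50, over the £9,700 cap, so member pays £9,700 − £3,533 = £6,167.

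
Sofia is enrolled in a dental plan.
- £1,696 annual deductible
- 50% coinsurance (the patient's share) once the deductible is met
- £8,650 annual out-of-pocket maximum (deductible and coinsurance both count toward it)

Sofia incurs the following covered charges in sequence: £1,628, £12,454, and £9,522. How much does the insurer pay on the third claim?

£8,761

Claim 1 (£1,628): entire amount goes to the deductible. Cost to patient: £1,628. OOP to date £1,628. Plan pays £1,628 − £1,628 = £0.
Claim 2 (£12,454): £68 to deductible, leaving £12,386; patient's 50% is £6,193. Patient pays £6,261; OOP now £7,889. Insurer: £12,454 − £6,261 = £6,193.
Claim 3 (£9,522): deductible met; 50% of £9,522 = £4,761. OOP would hit £12,650 > £8,650, so the cap limits the patient to £8,650 − £7,889 = £761. Plan pays £9,522 − £761 = £8,761.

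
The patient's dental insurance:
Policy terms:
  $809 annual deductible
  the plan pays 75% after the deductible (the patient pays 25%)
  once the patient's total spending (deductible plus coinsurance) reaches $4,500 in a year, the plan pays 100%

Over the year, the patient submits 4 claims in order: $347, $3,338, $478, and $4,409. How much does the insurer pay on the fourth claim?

Claim 1 — $347: all of it applies to the deductible. Cost to patient: $347. OOP to date $347. Insurer: $347 − $347 = $0.
Claim 2 — $3,338: $462 finishes the deductible; $2,876 goes to coinsurance; patient's 25% is $719. Patient owes $1,181 (running OOP $1,528). Plan pays $3,338 − $1,181 = $2,157.
Claim 3 — $478: deductible already satisfied, so patient's share is 25% × $478 = $119.50. Patient owes $119.50 (running OOP $1,647.50). Plan pays $478 − $119.50 = $358.50.
Claim 4 — $4,409: 25% coinsurance on $4,409 = $1,102.25. Cost to patient: $1,102.25. OOP to date $2,749.75. Plan pays $4,409 − $1,102.25 = $3,306.75.

$3,306.75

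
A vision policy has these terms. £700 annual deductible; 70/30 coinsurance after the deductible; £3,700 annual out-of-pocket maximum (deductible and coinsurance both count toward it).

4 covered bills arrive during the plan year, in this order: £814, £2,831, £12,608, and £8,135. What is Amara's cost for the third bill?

£2,116.50

Claim 1 (£814): deductible takes £700, £114 remains; 30% of £114 = £34.20. Cost to member: £734.20. OOP to date £734.20.
Claim 2 (£2,831): deductible met; 30% of £2,831 = £849.30. Cost to member: £849.30. OOP to date £1,583.50.
Claim 3 (£12,608): deductible met; 30% of £12,608 = £3,782.40. OOP would hit £5,365.90 > £3,700, so the cap limits the member to £3,700 − £1,583.50 = £2,116.50.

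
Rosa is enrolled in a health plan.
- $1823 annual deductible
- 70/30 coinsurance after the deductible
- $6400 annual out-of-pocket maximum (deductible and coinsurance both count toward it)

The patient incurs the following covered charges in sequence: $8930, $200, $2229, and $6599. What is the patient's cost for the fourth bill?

$1716.20

Bill 1, $8930: deductible takes $1823, $7107 remains; 30% of $7107 = $2132.10. Patient pays $3955.10; OOP now $3955.10.
Bill 2, $200: 30% coinsurance on $200 = $60. Patient owes $60 (running OOP $4015.10).
Bill 3, $2229: 30% coinsurance on $2229 = $668.70. Patient owes $668.70 (running OOP $4683.80).
Bill 4, $6599: deductible met; 30% of $6599 = $1979.70. Adding that to $4683.80 gives $6663.50, past the $6400 cap; patient pays only $6400 − $4683.80 = $1716.20.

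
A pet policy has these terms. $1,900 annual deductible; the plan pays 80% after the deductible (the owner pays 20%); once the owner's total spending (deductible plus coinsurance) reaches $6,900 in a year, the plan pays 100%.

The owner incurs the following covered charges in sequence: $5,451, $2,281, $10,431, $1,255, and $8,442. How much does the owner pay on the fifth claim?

$1,496.40

#1 ($5,451): $1,900 finishes the deductible; $3,551 goes to coinsurance; coinsurance $3,551 × 20% = $710.20. Cost to owner: $2,610.20. OOP to date $2,610.20.
#2 ($2,281): deductible already satisfied, so owner's share is 20% × $2,281 = $456.20. Owner owes $456.20 (running OOP $3,066.40).
#3 ($10,431): deductible met; 20% of $10,431 = $2,086.20. Owner pays $2,086.20; OOP now $5,152.60.
#4 ($1,255): deductible already satisfied, so owner's share is 20% × $1,255 = $251. Owner owes $251 (running OOP $5,403.60).
#5 ($8,442): deductible already satisfied, so owner's share is 20% × $8,442 = $1,688.40. OOP would hit $7,092 > $6,900, so the cap limits the owner to $6,900 − $5,403.60 = $1,496.40.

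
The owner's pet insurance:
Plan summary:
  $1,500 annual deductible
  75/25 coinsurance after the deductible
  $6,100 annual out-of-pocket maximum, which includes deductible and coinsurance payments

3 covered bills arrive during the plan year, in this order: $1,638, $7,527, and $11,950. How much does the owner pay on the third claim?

Claim 1 ($1,638): $1,500 finishes the deductible; $138 goes to coinsurance; 25% of $138 = $34.50. Owner pays $1,534.50; OOP now $1,534.50.
Claim 2 ($7,527): 25% coinsurance on $7,527 = $1,881.75. Cost to owner: $1,881.75. OOP to date $3,416.25.
Claim 3 ($11,950): 25% coinsurance on $11,950 = $2,987.50. That would push OOP to $6,403.75, over the $6,100 cap, so owner pays $6,100 − $3,416.25 = $2,683.75.

$2,683.75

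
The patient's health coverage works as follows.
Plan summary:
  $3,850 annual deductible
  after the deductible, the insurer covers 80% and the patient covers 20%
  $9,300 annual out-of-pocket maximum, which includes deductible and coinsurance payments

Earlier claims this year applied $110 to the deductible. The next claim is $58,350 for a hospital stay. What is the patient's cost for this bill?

$110 of the $3,850 deductible is already met, leaving $3,740.
After the $3,740 deductible portion, $58,350 − $3,740 = $54,610 is subject to coinsurance.
Coinsurance: $54,610 × 20% = $10,922.
So the patient owes $3,740 + $10,922 = $14,662 before any cap.
Adding $14,662 to the $110 already spent would give $14,772, which exceeds the $9,300 cap; the patient pays just $9,300 − $110 = $9,190.

$9,190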